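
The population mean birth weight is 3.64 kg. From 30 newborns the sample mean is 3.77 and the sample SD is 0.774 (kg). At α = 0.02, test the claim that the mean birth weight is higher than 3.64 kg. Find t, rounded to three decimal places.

H0: μ = 3.64; H1: μ > 3.64 (one-sample t-test, right-tailed).
t = (x̄ − μ₀)/(s/√n) = (3.77 − 3.64)/(0.774/√30) = 0.920
df = n − 1 = 29
p-value = P(T ≥ 0.920) ≈ 0.183
Since p ≈ 0.183 > α = 0.02, fail to reject H0; the evidence is not statistically significant.

0.920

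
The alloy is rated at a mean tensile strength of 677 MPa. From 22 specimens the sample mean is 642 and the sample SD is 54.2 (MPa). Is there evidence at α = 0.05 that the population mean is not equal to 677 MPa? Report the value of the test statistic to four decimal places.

H0: μ = 677; H1: μ ≠ 677 (one-sample t-test, two-sided).
t = (x̄ − μ₀)/(s/√n) = (642 − 677)/(54.2/√22) = -3.0289
df = n − 1 = 21
Two-sided p-value ≈ 0.006
Since p ≈ 0.006 < α = 0.05, reject H0; the data support H1.

-3.0289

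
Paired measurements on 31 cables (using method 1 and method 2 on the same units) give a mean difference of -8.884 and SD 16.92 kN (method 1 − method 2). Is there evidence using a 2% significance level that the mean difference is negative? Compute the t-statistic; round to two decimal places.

-2.92

H0: μ_d = 0; H1: μ_d < 0 (paired t-test on the differences, left-tailed).
t = d̄/(s_d/√n) = -8.884/(16.92/√31) = -2.92
df = n − 1 = 30
p-value = P(T ≤ -2.92) ≈ 0.0033
Since p ≈ 0.0033 < α = 0.02, reject H0; the evidence is statistically significant.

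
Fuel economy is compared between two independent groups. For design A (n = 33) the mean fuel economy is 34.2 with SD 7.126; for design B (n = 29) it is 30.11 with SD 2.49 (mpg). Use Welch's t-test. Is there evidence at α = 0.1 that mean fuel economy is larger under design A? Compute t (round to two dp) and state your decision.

t = 3.09; reject H0

Let group 1 = design A, group 2 = design B. H0: μ_1 = μ_2; H1: μ_1 > μ_2 (Welch's two-sample t-test, right-tailed).
t = (x̄_1 − x̄_2)/√(s_1²/n_1 + s_2²/n_2) = (34.2 − 30.11)/√(7.126²/33 + 2.49²/29) = 3.09
Welch–Satterthwaite df ≈ 40.61
p-value = P(T ≥ 3.09) ≈ 0.002
Since p ≈ 0.002 < α = 0.1, reject H0; the evidence is statistically significant.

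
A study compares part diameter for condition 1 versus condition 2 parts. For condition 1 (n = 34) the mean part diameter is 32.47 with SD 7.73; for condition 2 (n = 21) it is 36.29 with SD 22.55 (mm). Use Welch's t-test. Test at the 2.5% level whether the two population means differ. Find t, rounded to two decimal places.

Let group 1 = condition 1, group 2 = condition 2. H0: μ_1 = μ_2; H1: μ_1 ≠ μ_2 (Welch's two-sample t-test, two-sided).
t = (x̄_1 − x̄_2)/√(s_1²/n_1 + s_2²/n_2) = (32.47 − 36.29)/√(7.73²/34 + 22.55²/21) = -0.75
Welch–Satterthwaite df ≈ 22.94
Two-sided p-value ≈ 0.4611
Since p ≈ 0.4611 > α = 0.025, fail to reject H0; the evidence is not statistically significant.

-0.75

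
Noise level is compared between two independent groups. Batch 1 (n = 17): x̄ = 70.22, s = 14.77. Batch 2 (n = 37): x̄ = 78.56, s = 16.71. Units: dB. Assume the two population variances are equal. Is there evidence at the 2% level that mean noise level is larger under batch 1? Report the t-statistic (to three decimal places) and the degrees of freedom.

t = -1.764, df = 52

Let group 1 = batch 1, group 2 = batch 2. H0: μ_1 = μ_2; H1: μ_1 > μ_2 (two-sample pooled-variance t-test, right-tailed).
s_p² = [(17−1)·14.77² + (37−1)·16.71²]/(17+37−2) = 260.433
t = (70.22 − 78.56)/√[260.433·(1/17 + 1/37)] = -1.764
df = n₁ + n₂ − 2 = 52
p-value = P(T ≥ -1.764) ≈ 0.9582
Since p ≈ 0.9582 > α = 0.02, fail to reject H0; the evidence is not statistically significant.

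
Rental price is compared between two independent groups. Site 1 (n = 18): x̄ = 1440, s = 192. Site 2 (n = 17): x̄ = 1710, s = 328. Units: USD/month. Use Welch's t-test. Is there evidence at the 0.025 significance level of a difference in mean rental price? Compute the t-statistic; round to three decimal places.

Let group 1 = site 1, group 2 = site 2. H0: μ_1 = μ_2; H1: μ_1 ≠ μ_2 (Welch's two-sample t-test, two-sided).
t = (x̄_1 − x̄_2)/√(s_1²/n_1 + s_2²/n_2) = (1440 − 1710)/√(192²/18 + 328²/17) = -2.950
Welch–Satterthwaite df ≈ 25.52
Two-sided p-value ≈ 0.0067
Since p ≈ 0.0067 < α = 0.025, reject H0; the evidence is statistically significant.

-2.950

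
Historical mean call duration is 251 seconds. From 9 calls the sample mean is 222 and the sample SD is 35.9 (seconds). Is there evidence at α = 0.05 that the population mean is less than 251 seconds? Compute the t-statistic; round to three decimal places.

-2.423

H0: μ = 251; H1: μ < 251 (one-sample t-test, left-tailed).
t = (x̄ − μ₀)/(s/√n) = (222 − 251)/(35.9/√9) = -2.423
df = n − 1 = 8
p-value = P(T ≤ -2.423) ≈ 0.0208
Since p ≈ 0.0208 < α = 0.05, reject H0; the evidence is statistically significant.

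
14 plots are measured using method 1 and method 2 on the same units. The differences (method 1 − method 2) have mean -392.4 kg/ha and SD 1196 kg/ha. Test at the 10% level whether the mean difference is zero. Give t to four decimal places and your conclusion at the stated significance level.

t = -1.2276; fail to reject H0

H0: μ_d = 0; H1: μ_d ≠ 0 (paired t-test on the differences, two-sided).
t = d̄/(s_d/√n) = -392.4/(1196/√14) = -1.2276
df = n − 1 = 13
Two-sided p-value ≈ 0.241
Since p ≈ 0.241 > α = 0.1, fail to reject H0; the data do not provide sufficient evidence against H0.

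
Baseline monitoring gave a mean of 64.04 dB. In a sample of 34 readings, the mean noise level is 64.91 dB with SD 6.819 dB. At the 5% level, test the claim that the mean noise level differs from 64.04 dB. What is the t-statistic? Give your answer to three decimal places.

0.744

H0: μ = 64.04; H1: μ ≠ 64.04 (one-sample t-test, two-sided).
t = (x̄ − μ₀)/(s/√n) = (64.91 − 64.04)/(6.819/√34) = 0.744
df = n − 1 = 33
Two-sided p-value ≈ 0.4622
Since p ≈ 0.4622 > α = 0.05, fail to reject H0; the data do not provide sufficient evidence against H0.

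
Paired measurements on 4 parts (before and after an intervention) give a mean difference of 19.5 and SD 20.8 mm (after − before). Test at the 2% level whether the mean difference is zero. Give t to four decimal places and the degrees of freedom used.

H0: μ_d = 0; H1: μ_d ≠ 0 (paired t-test on the differences, two-sided).
t = d̄/(s_d/√n) = 19.5/(20.8/√4) = 1.8750
df = n − 1 = 3
Two-sided p-value ≈ 0.157
Since p ≈ 0.157 > α = 0.02, fail to reject H0; the evidence is not statistically significant.

t = 1.8750, df = 3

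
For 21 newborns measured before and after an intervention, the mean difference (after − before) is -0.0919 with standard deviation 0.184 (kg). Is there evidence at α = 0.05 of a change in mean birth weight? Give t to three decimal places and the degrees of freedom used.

t = -2.289, df = 20

H0: μ_d = 0; H1: μ_d ≠ 0 (paired t-test on the differences, two-sided).
t = d̄/(s_d/√n) = -0.0919/(0.184/√21) = -2.289
df = n − 1 = 20
Two-sided p-value ≈ 0.033
Since p ≈ 0.033 < α = 0.05, reject H0; the data support H1.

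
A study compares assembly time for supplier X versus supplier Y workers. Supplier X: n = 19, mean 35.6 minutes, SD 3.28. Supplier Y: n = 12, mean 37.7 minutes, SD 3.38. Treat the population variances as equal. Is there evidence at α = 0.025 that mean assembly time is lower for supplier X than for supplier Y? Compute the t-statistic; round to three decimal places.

-1.716

Let group 1 = supplier X, group 2 = supplier Y. H0: μ_1 = μ_2; H1: μ_1 < μ_2 (two-sample pooled-variance t-test, left-tailed).
s_p² = [(19−1)·3.28² + (12−1)·3.38²]/(19+12−2) = 11.011
t = (35.6 − 37.7)/√[11.011·(1/19 + 1/12)] = -1.716
df = n₁ + n₂ − 2 = 29
p-value = P(T ≤ -1.716) ≈ 0.0484
Since p ≈ 0.0484 > α = 0.025, fail to reject H0; the evidence is not statistically significant.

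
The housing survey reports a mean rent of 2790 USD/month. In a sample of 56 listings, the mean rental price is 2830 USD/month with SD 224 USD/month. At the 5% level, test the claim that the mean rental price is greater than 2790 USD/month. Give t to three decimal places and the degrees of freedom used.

H0: μ = 2790; H1: μ > 2790 (one-sample t-test, right-tailed).
t = (x̄ − μ₀)/(s/√n) = (2830 − 2790)/(224/√56) = 1.336
df = n − 1 = 55
p-value = P(T ≥ 1.336) ≈ 0.093
Since p ≈ 0.093 > α = 0.05, fail to reject H0; the data do not provide sufficient evidence against H0.

t = 1.336, df = 55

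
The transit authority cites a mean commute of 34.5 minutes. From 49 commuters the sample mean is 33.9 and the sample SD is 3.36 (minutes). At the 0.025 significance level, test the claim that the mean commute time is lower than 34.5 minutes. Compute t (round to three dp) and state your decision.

H0: μ = 34.5; H1: μ < 34.5 (one-sample t-test, left-tailed).
t = (x̄ − μ₀)/(s/√n) = (33.9 − 34.5)/(3.36/√49) = -1.250
df = n − 1 = 48
p-value = P(T ≤ -1.250) ≈ 0.1087
Since p ≈ 0.1087 > α = 0.025, fail to reject H0; the data do not provide sufficient evidence against H0.

t = -1.250; fail to reject H0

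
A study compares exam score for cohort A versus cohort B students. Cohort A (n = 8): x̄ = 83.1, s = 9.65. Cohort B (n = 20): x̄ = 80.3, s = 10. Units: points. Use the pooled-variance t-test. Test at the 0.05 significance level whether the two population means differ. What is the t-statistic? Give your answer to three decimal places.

0.676

Let group 1 = cohort A, group 2 = cohort B. H0: μ_1 = μ_2; H1: μ_1 ≠ μ_2 (two-sample pooled-variance t-test, two-sided).
s_p² = [(8−1)·9.65² + (20−1)·10²]/(8+20−2) = 98.1484
t = (83.1 − 80.3)/√[98.1484·(1/8 + 1/20)] = 0.676
df = n₁ + n₂ − 2 = 26
Two-sided p-value ≈ 0.5053
Since p ≈ 0.5053 > α = 0.05, fail to reject H0; the evidence is not statistically significant.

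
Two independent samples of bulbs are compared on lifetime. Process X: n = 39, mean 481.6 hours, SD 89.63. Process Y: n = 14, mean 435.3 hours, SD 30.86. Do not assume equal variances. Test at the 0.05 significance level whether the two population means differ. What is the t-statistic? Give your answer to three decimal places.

Let group 1 = process X, group 2 = process Y. H0: μ_1 = μ_2; H1: μ_1 ≠ μ_2 (Welch's two-sample t-test, two-sided).
t = (x̄_1 − x̄_2)/√(s_1²/n_1 + s_2²/n_2) = (481.6 − 435.3)/√(89.63²/39 + 30.86²/14) = 2.797
Welch–Satterthwaite df ≈ 50.99
Two-sided p-value ≈ 0.007
Since p ≈ 0.007 < α = 0.05, reject H0; the data support H1.

2.797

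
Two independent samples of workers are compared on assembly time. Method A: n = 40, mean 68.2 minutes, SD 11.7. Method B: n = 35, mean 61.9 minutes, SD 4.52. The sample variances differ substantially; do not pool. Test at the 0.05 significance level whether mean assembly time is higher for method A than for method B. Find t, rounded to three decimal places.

3.148

Let group 1 = method A, group 2 = method B. H0: μ_1 = μ_2; H1: μ_1 > μ_2 (Welch's two-sample t-test, right-tailed).
t = (x̄_1 − x̄_2)/√(s_1²/n_1 + s_2²/n_2) = (68.2 − 61.9)/√(11.7²/40 + 4.52²/35) = 3.148
Welch–Satterthwaite df ≈ 51.71
p-value = P(T ≥ 3.148) ≈ 0.001
Since p ≈ 0.001 < α = 0.05, reject H0; the evidence is statistically significant.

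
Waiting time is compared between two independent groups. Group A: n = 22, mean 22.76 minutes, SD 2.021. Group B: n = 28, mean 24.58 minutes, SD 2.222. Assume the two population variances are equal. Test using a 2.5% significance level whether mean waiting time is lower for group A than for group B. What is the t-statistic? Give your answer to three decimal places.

Let group 1 = group A, group 2 = group B. H0: μ_1 = μ_2; H1: μ_1 < μ_2 (two-sample pooled-variance t-test, left-tailed).
s_p² = [(22−1)·2.021² + (28−1)·2.222²]/(22+28−2) = 4.56417
t = (22.76 − 24.58)/√[4.56417·(1/22 + 1/28)] = -2.990
df = n₁ + n₂ − 2 = 48
p-value = P(T ≤ -2.990) ≈ 0.0022
Since p ≈ 0.0022 < α = 0.025, reject H0; the data support H1.

-2.990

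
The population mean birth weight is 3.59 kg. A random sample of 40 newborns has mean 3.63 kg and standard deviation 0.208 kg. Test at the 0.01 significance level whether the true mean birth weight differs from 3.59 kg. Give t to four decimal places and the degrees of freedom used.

t = 1.2163, df = 39

H0: μ = 3.59; H1: μ ≠ 3.59 (one-sample t-test, two-sided).
t = (x̄ − μ₀)/(s/√n) = (3.63 − 3.59)/(0.208/√40) = 1.2163
df = n − 1 = 39
Two-sided p-value ≈ 0.2312
Since p ≈ 0.2312 > α = 0.01, fail to reject H0; the evidence is not statistically significant.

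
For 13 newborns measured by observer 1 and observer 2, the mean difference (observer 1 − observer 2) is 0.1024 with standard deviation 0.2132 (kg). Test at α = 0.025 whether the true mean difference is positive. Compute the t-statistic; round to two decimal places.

1.73

H0: μ_d = 0; H1: μ_d > 0 (paired t-test on the differences, right-tailed).
t = d̄/(s_d/√n) = 0.1024/(0.2132/√13) = 1.73
df = n − 1 = 12
p-value = P(T ≥ 1.73) ≈ 0.0545
Since p ≈ 0.0545 > α = 0.025, fail to reject H0; the evidence is not statistically significant.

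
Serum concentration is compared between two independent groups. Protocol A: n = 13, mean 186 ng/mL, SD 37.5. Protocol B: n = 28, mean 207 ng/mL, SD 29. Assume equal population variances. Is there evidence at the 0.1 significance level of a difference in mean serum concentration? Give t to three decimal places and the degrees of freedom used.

t = -1.964, df = 39

Let group 1 = protocol A, group 2 = protocol B. H0: μ_1 = μ_2; H1: μ_1 ≠ μ_2 (two-sample pooled-variance t-test, two-sided).
s_p² = [(13−1)·37.5² + (28−1)·29²]/(13+28−2) = 1014.92
t = (186 − 207)/√[1014.92·(1/13 + 1/28)] = -1.964
df = n₁ + n₂ − 2 = 39
Two-sided p-value ≈ 0.057
Since p ≈ 0.057 < α = 0.1, reject H0; the evidence is statistically significant.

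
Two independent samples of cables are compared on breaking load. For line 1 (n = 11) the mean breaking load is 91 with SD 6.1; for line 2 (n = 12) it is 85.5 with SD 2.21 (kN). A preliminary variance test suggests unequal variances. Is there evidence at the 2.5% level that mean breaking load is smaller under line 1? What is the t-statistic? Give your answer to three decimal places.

Let group 1 = line 1, group 2 = line 2. H0: μ_1 = μ_2; H1: μ_1 < μ_2 (Welch's two-sample t-test, left-tailed).
t = (x̄_1 − x̄_2)/√(s_1²/n_1 + s_2²/n_2) = (91 − 85.5)/√(6.1²/11 + 2.21²/12) = 2.825
Welch–Satterthwaite df ≈ 12.39
p-value = P(T ≤ 2.825) ≈ 0.993
Since p ≈ 0.993 > α = 0.025, fail to reject H0; the data do not provide sufficient evidence against H0.

2.825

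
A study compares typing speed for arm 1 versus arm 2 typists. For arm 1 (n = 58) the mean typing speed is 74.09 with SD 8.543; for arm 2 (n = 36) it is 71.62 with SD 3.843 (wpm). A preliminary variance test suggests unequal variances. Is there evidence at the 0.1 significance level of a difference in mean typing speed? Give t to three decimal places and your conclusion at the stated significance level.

t = 1.912; reject H0

Let group 1 = arm 1, group 2 = arm 2. H0: μ_1 = μ_2; H1: μ_1 ≠ μ_2 (Welch's two-sample t-test, two-sided).
t = (x̄_1 − x̄_2)/√(s_1²/n_1 + s_2²/n_2) = (74.09 − 71.62)/√(8.543²/58 + 3.843²/36) = 1.912
Welch–Satterthwaite df ≈ 85.44
Two-sided p-value ≈ 0.059
Since p ≈ 0.059 < α = 0.1, reject H0; the data support H1.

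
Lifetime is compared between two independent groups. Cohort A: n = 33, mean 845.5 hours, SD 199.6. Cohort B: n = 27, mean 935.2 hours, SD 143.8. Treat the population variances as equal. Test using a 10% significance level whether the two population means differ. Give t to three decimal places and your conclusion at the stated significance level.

t = -1.955; reject H0

Let group 1 = cohort A, group 2 = cohort B. H0: μ_1 = μ_2; H1: μ_1 ≠ μ_2 (two-sample pooled-variance t-test, two-sided).
s_p² = [(33−1)·199.6² + (27−1)·143.8²]/(33+27−2) = 31250.4
t = (845.5 − 935.2)/√[31250.4·(1/33 + 1/27)] = -1.955
df = n₁ + n₂ − 2 = 58
Two-sided p-value ≈ 0.055
Since p ≈ 0.055 < α = 0.1, reject H0; the evidence is statistically significant.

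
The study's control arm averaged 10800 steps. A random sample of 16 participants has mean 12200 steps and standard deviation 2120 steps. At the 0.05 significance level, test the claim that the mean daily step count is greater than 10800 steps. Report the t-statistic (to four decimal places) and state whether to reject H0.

H0: μ = 10800; H1: μ > 10800 (one-sample t-test, right-tailed).
t = (x̄ − μ₀)/(s/√n) = (12200 − 10800)/(2120/√16) = 2.6415
df = n − 1 = 15
p-value = P(T ≥ 2.6415) ≈ 0.0093
Since p ≈ 0.0093 < α = 0.05, reject H0; the data support H1.

t = 2.6415; reject H0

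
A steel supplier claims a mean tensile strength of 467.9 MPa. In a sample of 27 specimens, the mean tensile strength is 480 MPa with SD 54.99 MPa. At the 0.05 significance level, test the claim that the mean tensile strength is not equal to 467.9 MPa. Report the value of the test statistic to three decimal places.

1.143

H0: μ = 467.9; H1: μ ≠ 467.9 (one-sample t-test, two-sided).
t = (x̄ − μ₀)/(s/√n) = (480 − 467.9)/(54.99/√27) = 1.143
df = n − 1 = 26
Two-sided p-value ≈ 0.263
Since p ≈ 0.263 > α = 0.05, fail to reject H0; the data do not provide sufficient evidence against H0.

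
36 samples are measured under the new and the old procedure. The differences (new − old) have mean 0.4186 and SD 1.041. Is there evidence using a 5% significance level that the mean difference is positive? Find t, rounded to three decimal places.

H0: μ_d = 0; H1: μ_d > 0 (paired t-test on the differences, right-tailed).
t = d̄/(s_d/√n) = 0.4186/(1.041/√36) = 2.413
df = n − 1 = 35
p-value = P(T ≥ 2.413) ≈ 0.011
Since p ≈ 0.011 < α = 0.05, reject H0; the evidence is statistically significant.

2.413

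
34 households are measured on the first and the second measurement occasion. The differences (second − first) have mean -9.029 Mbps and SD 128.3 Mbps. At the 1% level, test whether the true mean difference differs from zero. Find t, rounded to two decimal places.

-0.41

H0: μ_d = 0; H1: μ_d ≠ 0 (paired t-test on the differences, two-sided).
t = d̄/(s_d/√n) = -9.029/(128.3/√34) = -0.41
df = n − 1 = 33
Two-sided p-value ≈ 0.684
Since p ≈ 0.684 > α = 0.01, fail to reject H0; the data do not provide sufficient evidence against H0.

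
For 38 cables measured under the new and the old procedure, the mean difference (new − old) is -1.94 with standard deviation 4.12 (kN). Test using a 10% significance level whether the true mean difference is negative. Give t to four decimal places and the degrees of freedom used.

t = -2.9027, df = 37

H0: μ_d = 0; H1: μ_d < 0 (paired t-test on the differences, left-tailed).
t = d̄/(s_d/√n) = -1.94/(4.12/√38) = -2.9027
df = n − 1 = 37
p-value = P(T ≤ -2.9027) ≈ 0.003
Since p ≈ 0.003 < α = 0.1, reject H0; the evidence is statistically significant.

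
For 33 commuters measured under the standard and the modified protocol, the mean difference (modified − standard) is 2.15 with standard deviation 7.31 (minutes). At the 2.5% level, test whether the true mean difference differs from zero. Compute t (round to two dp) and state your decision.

t = 1.69; fail to reject H0

H0: μ_d = 0; H1: μ_d ≠ 0 (paired t-test on the differences, two-sided).
t = d̄/(s_d/√n) = 2.15/(7.31/√33) = 1.69
df = n − 1 = 32
Two-sided p-value ≈ 0.101
Since p ≈ 0.101 > α = 0.025, fail to reject H0; the evidence is not statistically significant.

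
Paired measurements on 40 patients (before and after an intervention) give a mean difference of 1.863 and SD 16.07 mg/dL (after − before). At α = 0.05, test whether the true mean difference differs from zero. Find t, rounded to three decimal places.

0.733

H0: μ_d = 0; H1: μ_d ≠ 0 (paired t-test on the differences, two-sided).
t = d̄/(s_d/√n) = 1.863/(16.07/√40) = 0.733
df = n − 1 = 39
Two-sided p-value ≈ 0.4678
Since p ≈ 0.4678 > α = 0.05, fail to reject H0; the data do not provide sufficient evidence against H0.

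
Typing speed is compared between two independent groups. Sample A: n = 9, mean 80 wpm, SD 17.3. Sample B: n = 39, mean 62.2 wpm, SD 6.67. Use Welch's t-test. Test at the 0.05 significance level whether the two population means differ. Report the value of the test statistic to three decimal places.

Let group 1 = sample A, group 2 = sample B. H0: μ_1 = μ_2; H1: μ_1 ≠ μ_2 (Welch's two-sample t-test, two-sided).
t = (x̄_1 − x̄_2)/√(s_1²/n_1 + s_2²/n_2) = (80 − 62.2)/√(17.3²/9 + 6.67²/39) = 3.035
Welch–Satterthwaite df ≈ 8.56
Two-sided p-value ≈ 0.0150
Since p ≈ 0.0150 < α = 0.05, reject H0; the data support H1.

3.035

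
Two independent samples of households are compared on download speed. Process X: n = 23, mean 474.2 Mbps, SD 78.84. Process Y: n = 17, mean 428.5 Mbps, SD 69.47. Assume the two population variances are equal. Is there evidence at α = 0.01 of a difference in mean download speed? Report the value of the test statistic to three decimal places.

1.904

Let group 1 = process X, group 2 = process Y. H0: μ_1 = μ_2; H1: μ_1 ≠ μ_2 (two-sample pooled-variance t-test, two-sided).
s_p² = [(23−1)·78.84² + (17−1)·69.47²]/(23+17−2) = 5630.62
t = (474.2 − 428.5)/√[5630.62·(1/23 + 1/17)] = 1.904
df = n₁ + n₂ − 2 = 38
Two-sided p-value ≈ 0.0645
Since p ≈ 0.0645 > α = 0.01, fail to reject H0; the evidence is not statistically significant.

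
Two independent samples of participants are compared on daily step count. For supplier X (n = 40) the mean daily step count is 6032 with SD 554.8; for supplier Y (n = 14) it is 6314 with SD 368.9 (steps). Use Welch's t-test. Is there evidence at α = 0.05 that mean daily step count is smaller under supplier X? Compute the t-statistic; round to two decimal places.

Let group 1 = supplier X, group 2 = supplier Y. H0: μ_1 = μ_2; H1: μ_1 < μ_2 (Welch's two-sample t-test, left-tailed).
t = (x̄_1 − x̄_2)/√(s_1²/n_1 + s_2²/n_2) = (6032 − 6314)/√(554.8²/40 + 368.9²/14) = -2.14
Welch–Satterthwaite df ≈ 34.52
p-value = P(T ≤ -2.14) ≈ 0.020
Since p ≈ 0.020 < α = 0.05, reject H0; the data support H1.

-2.14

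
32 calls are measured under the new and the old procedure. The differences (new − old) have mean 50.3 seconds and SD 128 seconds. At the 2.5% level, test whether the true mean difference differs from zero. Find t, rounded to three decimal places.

2.223

H0: μ_d = 0; H1: μ_d ≠ 0 (paired t-test on the differences, two-sided).
t = d̄/(s_d/√n) = 50.3/(128/√32) = 2.223
df = n − 1 = 31
Two-sided p-value ≈ 0.0336
Since p ≈ 0.0336 > α = 0.025, fail to reject H0; the data do not provide sufficient evidence against H0.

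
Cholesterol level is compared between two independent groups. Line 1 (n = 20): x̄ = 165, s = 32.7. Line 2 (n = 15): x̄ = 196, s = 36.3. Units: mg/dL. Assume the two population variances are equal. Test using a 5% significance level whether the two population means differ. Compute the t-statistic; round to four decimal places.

Let group 1 = line 1, group 2 = line 2. H0: μ_1 = μ_2; H1: μ_1 ≠ μ_2 (two-sample pooled-variance t-test, two-sided).
s_p² = [(20−1)·32.7² + (15−1)·36.3²]/(20+15−2) = 1174.67
t = (165 − 196)/√[1174.67·(1/20 + 1/15)] = -2.6481
df = n₁ + n₂ − 2 = 33
Two-sided p-value ≈ 0.012
Since p ≈ 0.012 < α = 0.05, reject H0; the data support H1.

-2.6481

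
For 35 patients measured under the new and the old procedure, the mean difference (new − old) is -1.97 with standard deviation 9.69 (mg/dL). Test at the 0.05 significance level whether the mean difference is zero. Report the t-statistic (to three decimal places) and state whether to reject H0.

H0: μ_d = 0; H1: μ_d ≠ 0 (paired t-test on the differences, two-sided).
t = d̄/(s_d/√n) = -1.97/(9.69/√35) = -1.203
df = n − 1 = 34
Two-sided p-value ≈ 0.2374
Since p ≈ 0.2374 > α = 0.05, fail to reject H0; the data do not provide sufficient evidence against H0.

t = -1.203; fail to reject H0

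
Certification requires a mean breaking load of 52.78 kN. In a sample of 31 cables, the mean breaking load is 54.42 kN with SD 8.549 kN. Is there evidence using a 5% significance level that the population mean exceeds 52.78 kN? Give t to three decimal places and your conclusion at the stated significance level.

t = 1.068; fail to reject H0

H0: μ = 52.78; H1: μ > 52.78 (one-sample t-test, right-tailed).
t = (x̄ − μ₀)/(s/√n) = (54.42 − 52.78)/(8.549/√31) = 1.068
df = n − 1 = 30
p-value = P(T ≥ 1.068) ≈ 0.147
Since p ≈ 0.147 > α = 0.05, fail to reject H0; the evidence is not statistically significant.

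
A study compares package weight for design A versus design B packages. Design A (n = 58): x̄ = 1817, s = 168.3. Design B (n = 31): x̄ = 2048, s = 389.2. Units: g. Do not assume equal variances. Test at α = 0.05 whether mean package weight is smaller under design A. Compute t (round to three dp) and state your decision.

Let group 1 = design A, group 2 = design B. H0: μ_1 = μ_2; H1: μ_1 < μ_2 (Welch's two-sample t-test, left-tailed).
t = (x̄_1 − x̄_2)/√(s_1²/n_1 + s_2²/n_2) = (1817 − 2048)/√(168.3²/58 + 389.2²/31) = -3.151
Welch–Satterthwaite df ≈ 36.11
p-value = P(T ≤ -3.151) ≈ 0.0016
Since p ≈ 0.0016 < α = 0.05, reject H0; the data support H1.

t = -3.151; reject H0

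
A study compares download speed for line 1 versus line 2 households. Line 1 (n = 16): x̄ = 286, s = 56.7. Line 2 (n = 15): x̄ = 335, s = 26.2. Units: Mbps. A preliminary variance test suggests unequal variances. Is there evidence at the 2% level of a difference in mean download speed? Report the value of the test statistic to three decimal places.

Let group 1 = line 1, group 2 = line 2. H0: μ_1 = μ_2; H1: μ_1 ≠ μ_2 (Welch's two-sample t-test, two-sided).
t = (x̄_1 − x̄_2)/√(s_1²/n_1 + s_2²/n_2) = (286 − 335)/√(56.7²/16 + 26.2²/15) = -3.120
Welch–Satterthwaite df ≈ 21.42
Two-sided p-value ≈ 0.0051
Since p ≈ 0.0051 < α = 0.02, reject H0; the evidence is statistically significant.

-3.120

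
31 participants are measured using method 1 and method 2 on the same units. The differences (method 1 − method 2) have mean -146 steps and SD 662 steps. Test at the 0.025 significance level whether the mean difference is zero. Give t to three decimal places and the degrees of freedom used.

t = -1.228, df = 30

H0: μ_d = 0; H1: μ_d ≠ 0 (paired t-test on the differences, two-sided).
t = d̄/(s_d/√n) = -146/(662/√31) = -1.228
df = n − 1 = 30
Two-sided p-value ≈ 0.229
Since p ≈ 0.229 > α = 0.025, fail to reject H0; the data do not provide sufficient evidence against H0.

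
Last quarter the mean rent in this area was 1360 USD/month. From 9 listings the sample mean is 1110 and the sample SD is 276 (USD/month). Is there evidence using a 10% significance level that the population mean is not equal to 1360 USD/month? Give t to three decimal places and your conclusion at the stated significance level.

H0: μ = 1360; H1: μ ≠ 1360 (one-sample t-test, two-sided).
t = (x̄ − μ₀)/(s/√n) = (1110 − 1360)/(276/√9) = -2.717
df = n − 1 = 8
Two-sided p-value ≈ 0.026
Since p ≈ 0.026 < α = 0.1, reject H0; the data support H1.

t = -2.717; reject H0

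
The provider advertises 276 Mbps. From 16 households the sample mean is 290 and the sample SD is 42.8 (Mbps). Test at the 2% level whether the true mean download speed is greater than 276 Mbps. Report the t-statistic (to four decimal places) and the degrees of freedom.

t = 1.3084, df = 15

H0: μ = 276; H1: μ > 276 (one-sample t-test, right-tailed).
t = (x̄ − μ₀)/(s/√n) = (290 − 276)/(42.8/√16) = 1.3084
df = n − 1 = 15
p-value = P(T ≥ 1.3084) ≈ 0.105
Since p ≈ 0.105 > α = 0.02, fail to reject H0; the data do not provide sufficient evidence against H0.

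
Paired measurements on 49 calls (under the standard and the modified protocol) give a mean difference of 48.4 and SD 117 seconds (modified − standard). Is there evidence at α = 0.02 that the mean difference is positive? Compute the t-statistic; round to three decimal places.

H0: μ_d = 0; H1: μ_d > 0 (paired t-test on the differences, right-tailed).
t = d̄/(s_d/√n) = 48.4/(117/√49) = 2.896
df = n − 1 = 48
p-value = P(T ≥ 2.896) ≈ 0.003
Since p ≈ 0.003 < α = 0.02, reject H0; the data support H1.

2.896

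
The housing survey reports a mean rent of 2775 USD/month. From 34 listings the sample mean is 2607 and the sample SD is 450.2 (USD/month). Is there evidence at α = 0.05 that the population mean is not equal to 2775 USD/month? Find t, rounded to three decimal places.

-2.176

H0: μ = 2775; H1: μ ≠ 2775 (one-sample t-test, two-sided).
t = (x̄ − μ₀)/(s/√n) = (2607 − 2775)/(450.2/√34) = -2.176
df = n − 1 = 33
Two-sided p-value ≈ 0.0368
Since p ≈ 0.0368 < α = 0.05, reject H0; the evidence is statistically significant.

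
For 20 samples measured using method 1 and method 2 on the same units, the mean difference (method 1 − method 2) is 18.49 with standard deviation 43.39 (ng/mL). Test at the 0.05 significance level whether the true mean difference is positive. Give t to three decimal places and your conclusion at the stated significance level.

H0: μ_d = 0; H1: μ_d > 0 (paired t-test on the differences, right-tailed).
t = d̄/(s_d/√n) = 18.49/(43.39/√20) = 1.906
df = n − 1 = 19
p-value = P(T ≥ 1.906) ≈ 0.0360
Since p ≈ 0.0360 < α = 0.05, reject H0; the data support H1.

t = 1.906; reject H0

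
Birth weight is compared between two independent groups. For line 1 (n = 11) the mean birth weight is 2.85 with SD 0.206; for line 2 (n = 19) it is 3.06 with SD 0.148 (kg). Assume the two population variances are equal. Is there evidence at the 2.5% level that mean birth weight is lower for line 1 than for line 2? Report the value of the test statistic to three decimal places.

Let group 1 = line 1, group 2 = line 2. H0: μ_1 = μ_2; H1: μ_1 < μ_2 (two-sample pooled-variance t-test, left-tailed).
s_p² = [(11−1)·0.206² + (19−1)·0.148²]/(11+19−2) = 0.0292369
t = (2.85 − 3.06)/√[0.0292369·(1/11 + 1/19)] = -3.242
df = n₁ + n₂ − 2 = 28
p-value = P(T ≤ -3.242) ≈ 0.002
Since p ≈ 0.002 < α = 0.025, reject H0; the evidence is statistically significant.

-3.242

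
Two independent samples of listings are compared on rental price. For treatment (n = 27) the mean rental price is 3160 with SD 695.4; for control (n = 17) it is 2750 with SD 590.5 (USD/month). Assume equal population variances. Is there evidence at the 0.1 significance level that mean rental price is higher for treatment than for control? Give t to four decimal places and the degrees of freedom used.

Let group 1 = treatment, group 2 = control. H0: μ_1 = μ_2; H1: μ_1 > μ_2 (two-sample pooled-variance t-test, right-tailed).
s_p² = [(27−1)·695.4² + (17−1)·590.5²]/(27+17−2) = 432194
t = (3160 − 2750)/√[432194·(1/27 + 1/17)] = 2.0143
df = n₁ + n₂ − 2 = 42
p-value = P(T ≥ 2.0143) ≈ 0.0252
Since p ≈ 0.0252 < α = 0.1, reject H0; the evidence is statistically significant.

t = 2.0143, df = 42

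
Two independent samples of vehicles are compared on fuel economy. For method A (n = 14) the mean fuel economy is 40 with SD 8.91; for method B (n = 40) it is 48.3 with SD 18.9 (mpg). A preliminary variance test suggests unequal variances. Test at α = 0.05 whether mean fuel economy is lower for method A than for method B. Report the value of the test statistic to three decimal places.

-2.172

Let group 1 = method A, group 2 = method B. H0: μ_1 = μ_2; H1: μ_1 < μ_2 (Welch's two-sample t-test, left-tailed).
t = (x̄_1 − x̄_2)/√(s_1²/n_1 + s_2²/n_2) = (40 − 48.3)/√(8.91²/14 + 18.9²/40) = -2.172
Welch–Satterthwaite df ≈ 47.18
p-value = P(T ≤ -2.172) ≈ 0.017
Since p ≈ 0.017 < α = 0.05, reject H0; the evidence is statistically significant.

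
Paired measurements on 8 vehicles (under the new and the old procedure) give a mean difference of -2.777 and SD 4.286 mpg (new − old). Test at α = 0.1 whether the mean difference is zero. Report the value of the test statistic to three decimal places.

H0: μ_d = 0; H1: μ_d ≠ 0 (paired t-test on the differences, two-sided).
t = d̄/(s_d/√n) = -2.777/(4.286/√8) = -1.833
df = n − 1 = 7
Two-sided p-value ≈ 0.110
Since p ≈ 0.110 > α = 0.1, fail to reject H0; the data do not provide sufficient evidence against H0.

-1.833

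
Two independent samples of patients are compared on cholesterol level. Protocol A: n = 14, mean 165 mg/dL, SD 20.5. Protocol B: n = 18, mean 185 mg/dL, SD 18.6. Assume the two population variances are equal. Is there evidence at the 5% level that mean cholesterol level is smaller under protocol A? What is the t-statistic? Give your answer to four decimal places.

-2.8862

Let group 1 = protocol A, group 2 = protocol B. H0: μ_1 = μ_2; H1: μ_1 < μ_2 (two-sample pooled-variance t-test, left-tailed).
s_p² = [(14−1)·20.5² + (18−1)·18.6²]/(14+18−2) = 378.152
t = (165 − 185)/√[378.152·(1/14 + 1/18)] = -2.8862
df = n₁ + n₂ − 2 = 30
p-value = P(T ≤ -2.8862) ≈ 0.0036
Since p ≈ 0.0036 < α = 0.05, reject H0; the data support H1.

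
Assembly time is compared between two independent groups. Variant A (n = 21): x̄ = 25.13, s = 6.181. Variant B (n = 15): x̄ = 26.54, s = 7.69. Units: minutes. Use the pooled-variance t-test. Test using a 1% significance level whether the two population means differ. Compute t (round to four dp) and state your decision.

Let group 1 = variant A, group 2 = variant B. H0: μ_1 = μ_2; H1: μ_1 ≠ μ_2 (two-sample pooled-variance t-test, two-sided).
s_p² = [(21−1)·6.181² + (15−1)·7.69²]/(21+15−2) = 46.8235
t = (25.13 − 26.54)/√[46.8235·(1/21 + 1/15)] = -0.6095
df = n₁ + n₂ − 2 = 34
Two-sided p-value ≈ 0.5462
Since p ≈ 0.5462 > α = 0.01, fail to reject H0; the evidence is not statistically significant.

t = -0.6095; fail to reject H0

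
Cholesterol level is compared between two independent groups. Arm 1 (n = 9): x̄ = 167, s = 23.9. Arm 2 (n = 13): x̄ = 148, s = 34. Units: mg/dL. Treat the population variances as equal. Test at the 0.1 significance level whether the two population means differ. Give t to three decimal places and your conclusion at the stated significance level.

t = 1.443; fail to reject H0

Let group 1 = arm 1, group 2 = arm 2. H0: μ_1 = μ_2; H1: μ_1 ≠ μ_2 (two-sample pooled-variance t-test, two-sided).
s_p² = [(9−1)·23.9² + (13−1)·34²]/(9+13−2) = 922.084
t = (167 − 148)/√[922.084·(1/9 + 1/13)] = 1.443
df = n₁ + n₂ − 2 = 20
Two-sided p-value ≈ 0.1645
Since p ≈ 0.1645 > α = 0.1, fail to reject H0; the data do not provide sufficient evidence against H0.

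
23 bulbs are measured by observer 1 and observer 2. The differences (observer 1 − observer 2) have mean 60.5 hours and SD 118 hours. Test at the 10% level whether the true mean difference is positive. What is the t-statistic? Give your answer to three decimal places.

H0: μ_d = 0; H1: μ_d > 0 (paired t-test on the differences, right-tailed).
t = d̄/(s_d/√n) = 60.5/(118/√23) = 2.459
df = n − 1 = 22
p-value = P(T ≥ 2.459) ≈ 0.011
Since p ≈ 0.011 < α = 0.1, reject H0; the evidence is statistically significant.

2.459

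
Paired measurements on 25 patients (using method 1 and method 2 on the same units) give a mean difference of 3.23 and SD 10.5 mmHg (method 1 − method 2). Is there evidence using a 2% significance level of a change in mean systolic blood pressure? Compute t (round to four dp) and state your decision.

t = 1.5381; fail to reject H0

H0: μ_d = 0; H1: μ_d ≠ 0 (paired t-test on the differences, two-sided).
t = d̄/(s_d/√n) = 3.23/(10.5/√25) = 1.5381
df = n − 1 = 24
Two-sided p-value ≈ 0.1371
Since p ≈ 0.1371 > α = 0.02, fail to reject H0; the evidence is not statistically significant.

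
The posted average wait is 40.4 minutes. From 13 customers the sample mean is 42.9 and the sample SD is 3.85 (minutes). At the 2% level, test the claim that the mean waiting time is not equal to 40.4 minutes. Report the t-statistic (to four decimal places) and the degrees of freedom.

H0: μ = 40.4; H1: μ ≠ 40.4 (one-sample t-test, two-sided).
t = (x̄ − μ₀)/(s/√n) = (42.9 − 40.4)/(3.85/√13) = 2.3413
df = n − 1 = 12
Two-sided p-value ≈ 0.0373
Since p ≈ 0.0373 > α = 0.02, fail to reject H0; the data do not provide sufficient evidence against H0.

t = 2.3413, df = 12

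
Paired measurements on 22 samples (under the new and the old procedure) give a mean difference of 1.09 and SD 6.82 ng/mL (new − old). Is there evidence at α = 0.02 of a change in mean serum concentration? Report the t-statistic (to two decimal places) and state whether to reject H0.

t = 0.75; fail to reject H0

H0: μ_d = 0; H1: μ_d ≠ 0 (paired t-test on the differences, two-sided).
t = d̄/(s_d/√n) = 1.09/(6.82/√22) = 0.75
df = n − 1 = 21
Two-sided p-value ≈ 0.4618
Since p ≈ 0.4618 > α = 0.02, fail to reject H0; the evidence is not statistically significant.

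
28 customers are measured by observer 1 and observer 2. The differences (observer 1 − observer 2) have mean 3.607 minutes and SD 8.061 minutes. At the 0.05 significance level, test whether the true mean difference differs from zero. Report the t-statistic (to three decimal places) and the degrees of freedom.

H0: μ_d = 0; H1: μ_d ≠ 0 (paired t-test on the differences, two-sided).
t = d̄/(s_d/√n) = 3.607/(8.061/√28) = 2.368
df = n − 1 = 27
Two-sided p-value ≈ 0.025
Since p ≈ 0.025 < α = 0.05, reject H0; the evidence is statistically significant.

t = 2.368, df = 27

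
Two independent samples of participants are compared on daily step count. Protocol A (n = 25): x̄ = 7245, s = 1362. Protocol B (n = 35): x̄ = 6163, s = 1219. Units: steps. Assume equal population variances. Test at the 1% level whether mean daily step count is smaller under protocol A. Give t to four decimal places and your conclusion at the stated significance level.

t = 3.2278; fail to reject H0

Let group 1 = protocol A, group 2 = protocol B. H0: μ_1 = μ_2; H1: μ_1 < μ_2 (two-sample pooled-variance t-test, left-tailed).
s_p² = [(25−1)·1362² + (35−1)·1219²]/(25+35−2) = 1638680
t = (7245 − 6163)/√[1638680·(1/25 + 1/35)] = 3.2278
df = n₁ + n₂ − 2 = 58
p-value = P(T ≤ 3.2278) ≈ 0.9990
Since p ≈ 0.9990 > α = 0.01, fail to reject H0; the data do not provide sufficient evidence against H0.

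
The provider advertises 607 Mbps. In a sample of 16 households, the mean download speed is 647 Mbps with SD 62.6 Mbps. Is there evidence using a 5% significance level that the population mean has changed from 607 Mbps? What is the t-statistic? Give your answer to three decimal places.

H0: μ = 607; H1: μ ≠ 607 (one-sample t-test, two-sided).
t = (x̄ − μ₀)/(s/√n) = (647 − 607)/(62.6/√16) = 2.556
df = n − 1 = 15
Two-sided p-value ≈ 0.022
Since p ≈ 0.022 < α = 0.05, reject H0; the data support H1.

2.556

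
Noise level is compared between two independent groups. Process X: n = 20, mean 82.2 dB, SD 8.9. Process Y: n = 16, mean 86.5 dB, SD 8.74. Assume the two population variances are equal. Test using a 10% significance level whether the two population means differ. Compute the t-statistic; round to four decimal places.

Let group 1 = process X, group 2 = process Y. H0: μ_1 = μ_2; H1: μ_1 ≠ μ_2 (two-sample pooled-variance t-test, two-sided).
s_p² = [(20−1)·8.9² + (16−1)·8.74²]/(20+16−2) = 77.9648
t = (82.2 − 86.5)/√[77.9648·(1/20 + 1/16)] = -1.4519
df = n₁ + n₂ − 2 = 34
Two-sided p-value ≈ 0.156
Since p ≈ 0.156 > α = 0.1, fail to reject H0; the data do not provide sufficient evidence against H0.

-1.4519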